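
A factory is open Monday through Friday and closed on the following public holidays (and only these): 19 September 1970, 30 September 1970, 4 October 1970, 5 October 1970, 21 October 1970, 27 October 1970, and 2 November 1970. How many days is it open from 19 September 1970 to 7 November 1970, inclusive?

30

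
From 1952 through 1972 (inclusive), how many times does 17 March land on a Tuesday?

Day of week of March 17 in each year:
1952: Mon, 1953: Tue ✓, 1954: Wed, 1955: Thu, 1956: Sat, 1957: Sun, 1958: Mon, 1959: Tue ✓, 1960: Thu, 1961: Fri, 1962: Sat, 1963: Sun, 1964: Tue ✓, 1965: Wed, 1966: Thu, 1967: Fri, 1968: Sun, 1969: Mon, 1970: Tue ✓, 1971: Wed, 1972: Fri
Tuesdays: 1953, 1959, 1964, 1970.

4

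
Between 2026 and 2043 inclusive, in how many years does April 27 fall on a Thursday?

Day of week of April 27 in each year:
2026: Mon, 2027: Tue, 2028: Thu ✓, 2029: Fri, 2030: Sat, 2031: Sun, 2032: Tue, 2033: Wed, 2034: Thu ✓, 2035: Fri, 2036: Sun, 2037: Mon, 2038: Tue, 2039: Wed, 2040: Fri, 2041: Sat, 2042: Sun, 2043: Mon
Thursdays: 2028, 2034.

2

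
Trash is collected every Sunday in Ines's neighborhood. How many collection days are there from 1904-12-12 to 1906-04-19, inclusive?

1904-12-12 is a Monday.
That's 494 days from start to end, counting both.
494 = 7 × 70 + 4, so there are 70 full weeks plus 4 extra days.
Each full week contributes one Sunday: 70 so far.
The 4 extra days are Monday, Tuesday, Wednesday, Thursday — none qualify.
Total: 70 + 0 = 70.

70 Sundays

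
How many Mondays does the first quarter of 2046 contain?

13

January 1, 2046 is a Monday.
The range spans 90 days (inclusive of both endpoints).
90 = 7 × 12 + 6, so there are 12 full weeks plus 6 extra days.
Each full week contributes one Monday: 12 so far.
The 6 extra days are Monday, Tuesday, Wednesday, Thursday, Friday, Saturday — 1 of them qualifies.
Total: 12 + 1 = 13.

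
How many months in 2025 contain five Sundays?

A month has five Sundays exactly when Sunday falls within its first (length − 28) days.
Jan: 31 days, starts Wed → 5 of Wed, Thu, Fri
Feb: 28 days, starts Sat → 5 of (none)
Mar: 31 days, starts Sat → 5 of Sat, Sun, Mon ✓
Apr: 30 days, starts Tue → 5 of Tue, Wed
May: 31 days, starts Thu → 5 of Thu, Fri, Sat
Jun: 30 days, starts Sun → 5 of Sun, Mon ✓
Jul: 31 days, starts Tue → 5 of Tue, Wed, Thu
Aug: 31 days, starts Fri → 5 of Fri, Sat, Sun ✓
Sep: 30 days, starts Mon → 5 of Mon, Tue
Oct: 31 days, starts Wed → 5 of Wed, Thu, Fri
Nov: 30 days, starts Sat → 5 of Sat, Sun ✓
Dec: 31 days, starts Mon → 5 of Mon, Tue, Wed
Months with five Sundays: Mar, Jun, Aug, Nov.

4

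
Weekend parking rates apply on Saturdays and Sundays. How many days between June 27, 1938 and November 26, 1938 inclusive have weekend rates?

43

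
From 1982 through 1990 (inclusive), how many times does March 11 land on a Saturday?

1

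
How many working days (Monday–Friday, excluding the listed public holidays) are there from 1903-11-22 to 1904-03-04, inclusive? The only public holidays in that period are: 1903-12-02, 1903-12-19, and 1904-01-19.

1903-11-22 is a Sunday.
That's 104 days from start to end, counting both.
104 = 7 × 14 + 6, so there are 14 full weeks plus 6 extra days.
Each full week contributes 5 weekdays (Mon–Fri): 14 × 5 = 70.
The 6 extra days are Sun, Mon, Tue, Wed, Thu, Fri — 5 of them qualify.
Total: 70 + 5 = 75.
Holidays: 1903-12-02 (Wed); 1903-12-19 (Sat); 1904-01-19 (Tue).
2 of the 3 holidays fall on weekdays; the rest are weekends and were already excluded.
Business days: 75 − 2 = 73.

73 working days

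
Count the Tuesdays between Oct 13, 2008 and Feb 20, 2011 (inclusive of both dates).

Oct 13, 2008 is a Monday.
The range spans 861 days (inclusive of both endpoints).
861 = 7 × 123, so the span is exactly 123 full weeks.
Each full week contributes one Tuesday: 123 so far.
Total: 123.

123 Tuesdays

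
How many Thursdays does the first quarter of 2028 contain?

13

January 1, 2028 is a Saturday.
The range spans 91 days (inclusive of both endpoints).
91 = 7 × 13, so the span is exactly 13 full weeks.
Each full week contributes one Thursday: 13 so far.
Total: 13.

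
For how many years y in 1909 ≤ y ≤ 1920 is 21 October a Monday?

Day of week of October 21 in each year:
1909: Thu, 1910: Fri, 1911: Sat, 1912: Mon ✓, 1913: Tue, 1914: Wed, 1915: Thu, 1916: Sat, 1917: Sun, 1918: Mon ✓, 1919: Tue, 1920: Thu
Mondays: 1912, 1918.

2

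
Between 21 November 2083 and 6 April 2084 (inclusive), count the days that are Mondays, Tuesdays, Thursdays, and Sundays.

80

21 November 2083 is a Sunday.
That's 138 days from start to end, counting both.
138 = 7 × 19 + 5, so there are 19 full weeks plus 5 extra days.
Each full week contributes 4 days from the set (Mon, Tue, Thu, Sun): 19 × 4 = 76.
The 5 extra days are Sunday, Monday, Tuesday, Wednesday, Thursday — 4 of them qualify.
Total: 76 + 4 = 80.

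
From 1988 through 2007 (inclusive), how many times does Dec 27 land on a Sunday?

2

Day of week of December 27 in each year:
1988: Tue, 1989: Wed, 1990: Thu, 1991: Fri, 1992: Sun ✓, 1993: Mon, 1994: Tue, 1995: Wed, 1996: Fri, 1997: Sat, 1998: Sun ✓, 1999: Mon, 2000: Wed, 2001: Thu, 2002: Fri, 2003: Sat, 2004: Mon, 2005: Tue, 2006: Wed, 2007: Thu
Sundays: 1992, 1998.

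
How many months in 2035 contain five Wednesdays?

A month has five Wednesdays exactly when Wednesday falls within its first (length − 28) days.
Jan: 31 days, starts Mon → 5 of Mon, Tue, Wed ✓
Feb: 28 days, starts Thu → 5 of (none)
Mar: 31 days, starts Thu → 5 of Thu, Fri, Sat
Apr: 30 days, starts Sun → 5 of Sun, Mon
May: 31 days, starts Tue → 5 of Tue, Wed, Thu ✓
Jun: 30 days, starts Fri → 5 of Fri, Sat
Jul: 31 days, starts Sun → 5 of Sun, Mon, Tue
Aug: 31 days, starts Wed → 5 of Wed, Thu, Fri ✓
Sep: 30 days, starts Sat → 5 of Sat, Sun
Oct: 31 days, starts Mon → 5 of Mon, Tue, Wed ✓
Nov: 30 days, starts Thu → 5 of Thu, Fri
Dec: 31 days, starts Sat → 5 of Sat, Sun, Mon
Months with five Wednesdays: Jan, May, Aug, Oct.

4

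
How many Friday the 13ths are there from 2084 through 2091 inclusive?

Friday-the-13ths by year:
2084: Oct
2085: Apr, Jul
2086: Sep, Dec
2087: Jun
2088: Feb, Aug
2089: May
2090: Jan, Oct
2091: Apr, Jul

13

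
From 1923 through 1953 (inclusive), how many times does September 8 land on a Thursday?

Day of week of September 8 in each year:
1923: Sat, 1924: Mon, 1925: Tue, 1926: Wed, 1927: Thu ✓, 1928: Sat, 1929: Sun, 1930: Mon, 1931: Tue, 1932: Thu ✓, 1933: Fri, 1934: Sat, 1935: Sun, 1936: Tue, 1937: Wed, 1938: Thu ✓, 1939: Fri, 1940: Sun, 1941: Mon, 1942: Tue, 1943: Wed, 1944: Fri, 1945: Sat, 1946: Sun, 1947: Mon, 1948: Wed, 1949: Thu ✓, 1950: Fri, 1951: Sat, 1952: Mon, 1953: Tue
Thursdays: 1927, 1932, 1938, 1949.

4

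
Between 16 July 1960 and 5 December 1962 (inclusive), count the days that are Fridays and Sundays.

16 July 1960 is a Saturday.
The range spans 873 days (inclusive of both endpoints).
873 = 7 × 124 + 5, so there are 124 full weeks plus 5 extra days.
Each full week contributes 2 days from the set (Fri, Sun): 124 × 2 = 248.
The 5 extra days are Sat, Sun, Mon, Tue, Wed — 1 of them qualifies.
Total: 248 + 1 = 249.

249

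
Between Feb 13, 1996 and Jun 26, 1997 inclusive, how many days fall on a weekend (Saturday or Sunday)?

Feb 13, 1996 is a Tuesday.
The range spans 500 days (inclusive of both endpoints).
500 = 7 × 71 + 3, so there are 71 full weeks plus 3 extra days.
Each full week contributes 2 weekend days (Sat, Sun): 71 × 2 = 142.
The 3 extra days are Tue, Wed, Thu — none qualify.
Total: 142 + 0 = 142.

142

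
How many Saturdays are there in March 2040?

Mar 1, 2040 is a Thursday.
The range spans 31 days (inclusive of both endpoints).
31 = 7 × 4 + 3, so there are 4 full weeks plus 3 extra days.
Each full week contributes one Saturday: 4 so far.
The 3 extra days are Thursday, Friday, Saturday — 1 of them qualifies.
Total: 4 + 1 = 5.

5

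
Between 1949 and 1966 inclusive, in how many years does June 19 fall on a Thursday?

2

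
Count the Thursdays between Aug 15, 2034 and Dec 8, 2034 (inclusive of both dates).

17 Thursdays

Aug 15, 2034 is a Tuesday.
From Aug 15, 2034 to Dec 8, 2034 is 116 days inclusive.
116 = 7 × 16 + 4, so there are 16 full weeks plus 4 extra days.
Each full week contributes one Thursday: 16 so far.
The 4 extra days are Tuesday, Wednesday, Thursday, Friday — 1 of them qualifies.
Total: 16 + 1 = 17.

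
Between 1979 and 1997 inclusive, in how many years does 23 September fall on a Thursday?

Day of week of September 23 in each year:
1979: Sun, 1980: Tue, 1981: Wed, 1982: Thu ✓, 1983: Fri, 1984: Sun, 1985: Mon, 1986: Tue, 1987: Wed, 1988: Fri, 1989: Sat, 1990: Sun, 1991: Mon, 1992: Wed, 1993: Thu ✓, 1994: Fri, 1995: Sat, 1996: Mon, 1997: Tue
Thursdays: 1982, 1993.

2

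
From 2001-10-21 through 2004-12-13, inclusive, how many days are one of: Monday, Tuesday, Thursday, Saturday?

2001-10-21 is a Sunday.
The range spans 1150 days (inclusive of both endpoints).
1150 = 7 × 164 + 2, so there are 164 full weeks plus 2 extra days.
Each full week contributes 4 days from the set (Mon, Tue, Thu, Sat): 164 × 4 = 656.
The 2 extra days are Sun, Mon — 1 of them qualifies.
Total: 656 + 1 = 657.

657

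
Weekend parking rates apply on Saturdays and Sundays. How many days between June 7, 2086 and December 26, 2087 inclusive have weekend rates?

162

June 7, 2086 is a Friday.
From June 7, 2086 to December 26, 2087 is 568 days inclusive.
568 = 7 × 81 + 1, so there are 81 full weeks plus 1 extra day.
Each full week contributes 2 weekend days (Sat, Sun): 81 × 2 = 162.
The 1 extra day is Friday — none qualify.
Total: 162 + 0 = 162.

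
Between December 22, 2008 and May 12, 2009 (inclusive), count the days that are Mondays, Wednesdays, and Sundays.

December 22, 2008 is a Monday.
The range spans 142 days (inclusive of both endpoints).
142 = 7 × 20 + 2, so there are 20 full weeks plus 2 extra days.
Each full week contributes 3 days from the set (Mon, Wed, Sun): 20 × 3 = 60.
The 2 extra days are Mon, Tue — 1 of them qualifies.
Total: 60 + 1 = 61.

61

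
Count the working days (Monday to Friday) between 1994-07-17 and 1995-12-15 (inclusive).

370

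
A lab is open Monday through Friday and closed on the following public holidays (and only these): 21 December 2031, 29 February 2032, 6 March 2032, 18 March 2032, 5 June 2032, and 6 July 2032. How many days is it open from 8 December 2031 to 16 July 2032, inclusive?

158 business days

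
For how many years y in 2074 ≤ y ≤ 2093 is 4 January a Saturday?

3

Day of week of January 4 in each year:
2074: Thu, 2075: Fri, 2076: Sat ✓, 2077: Mon, 2078: Tue, 2079: Wed, 2080: Thu, 2081: Sat ✓, 2082: Sun, 2083: Mon, 2084: Tue, 2085: Thu, 2086: Fri, 2087: Sat ✓, 2088: Sun, 2089: Tue, 2090: Wed, 2091: Thu, 2092: Fri, 2093: Sun
Saturdays: 2076, 2081, 2087.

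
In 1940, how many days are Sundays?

52

Jan 1, 1940 is a Monday.
The range spans 366 days (inclusive of both endpoints).
366 = 7 × 52 + 2, so there are 52 full weeks plus 2 extra days.
Each full week contributes one Sunday: 52 so far.
The 2 extra days are Mon, Tue — none qualify.
Total: 52 + 0 = 52.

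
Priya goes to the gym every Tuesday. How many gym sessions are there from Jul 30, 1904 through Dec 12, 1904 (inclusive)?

19

Jul 30, 1904 is a Saturday.
That's 136 days from start to end, counting both.
136 = 7 × 19 + 3, so there are 19 full weeks plus 3 extra days.
Each full week contributes one Tuesday: 19 so far.
The 3 extra days are Sat, Sun, Mon — none qualify.
Total: 19 + 0 = 19.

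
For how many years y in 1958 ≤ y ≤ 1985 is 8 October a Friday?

4

Day of week of October 8 in each year:
1958: Wed, 1959: Thu, 1960: Sat, 1961: Sun, 1962: Mon, 1963: Tue, 1964: Thu, 1965: Fri ✓, 1966: Sat, 1967: Sun, 1968: Tue, 1969: Wed, 1970: Thu, 1971: Fri ✓, 1972: Sun, 1973: Mon, 1974: Tue, 1975: Wed, 1976: Fri ✓, 1977: Sat, 1978: Sun, 1979: Mon, 1980: Wed, 1981: Thu, 1982: Fri ✓, 1983: Sat, 1984: Mon, 1985: Tue
Fridays: 1965, 1971, 1976, 1982.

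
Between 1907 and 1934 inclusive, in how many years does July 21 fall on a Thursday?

4

Day of week of July 21 in each year:
1907: Sun, 1908: Tue, 1909: Wed, 1910: Thu ✓, 1911: Fri, 1912: Sun, 1913: Mon, 1914: Tue, 1915: Wed, 1916: Fri, 1917: Sat, 1918: Sun, 1919: Mon, 1920: Wed, 1921: Thu ✓, 1922: Fri, 1923: Sat, 1924: Mon, 1925: Tue, 1926: Wed, 1927: Thu ✓, 1928: Sat, 1929: Sun, 1930: Mon, 1931: Tue, 1932: Thu ✓, 1933: Fri, 1934: Sat
Thursdays: 1910, 1921, 1927, 1932.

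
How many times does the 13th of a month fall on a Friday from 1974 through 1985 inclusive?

Friday-the-13ths by year:
1974: Sep, Dec
1975: Jun
1976: Feb, Aug
1977: May
1978: Jan, Oct
1979: Apr, Jul
1980: Jun
1981: Feb, Mar, Nov
1982: Aug
1983: May
1984: Jan, Apr, Jul
1985: Sep, Dec

21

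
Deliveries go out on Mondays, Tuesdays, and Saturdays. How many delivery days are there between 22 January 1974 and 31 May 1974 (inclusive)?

22 January 1974 is a Tuesday.
That's 130 days from start to end, counting both.
130 = 7 × 18 + 4, so there are 18 full weeks plus 4 extra days.
Each full week contributes 3 days from the set (Mon, Tue, Sat): 18 × 3 = 54.
The 4 extra days are Tuesday, Wednesday, Thursday, Friday — 1 of them qualifies.
Total: 54 + 1 = 55.

55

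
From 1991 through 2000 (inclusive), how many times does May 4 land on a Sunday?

Day of week of May 4 in each year:
1991: Sat, 1992: Mon, 1993: Tue, 1994: Wed, 1995: Thu, 1996: Sat, 1997: Sun ✓, 1998: Mon, 1999: Tue, 2000: Thu
Sundays: 1997.

1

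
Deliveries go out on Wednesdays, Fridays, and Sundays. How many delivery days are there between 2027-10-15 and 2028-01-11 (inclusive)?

2027-10-15 is a Friday.
That's 89 days from start to end, counting both.
89 = 7 × 12 + 5, so there are 12 full weeks plus 5 extra days.
Each full week contributes 3 days from the set (Wed, Fri, Sun): 12 × 3 = 36.
The 5 extra days are Friday, Saturday, Sunday, Monday, Tuesday — 2 of them qualify.
Total: 36 + 2 = 38.

38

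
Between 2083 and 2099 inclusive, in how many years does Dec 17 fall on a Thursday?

Day of week of December 17 in each year:
2083: Fri, 2084: Sun, 2085: Mon, 2086: Tue, 2087: Wed, 2088: Fri, 2089: Sat, 2090: Sun, 2091: Mon, 2092: Wed, 2093: Thu ✓, 2094: Fri, 2095: Sat, 2096: Mon, 2097: Tue, 2098: Wed, 2099: Thu ✓
Thursdays: 2093, 2099.

2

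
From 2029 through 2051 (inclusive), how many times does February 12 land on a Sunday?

Day of week of February 12 in each year:
2029: Mon, 2030: Tue, 2031: Wed, 2032: Thu, 2033: Sat, 2034: Sun ✓, 2035: Mon, 2036: Tue, 2037: Thu, 2038: Fri, 2039: Sat, 2040: Sun ✓, 2041: Tue, 2042: Wed, 2043: Thu, 2044: Fri, 2045: Sun ✓, 2046: Mon, 2047: Tue, 2048: Wed, 2049: Fri, 2050: Sat, 2051: Sun ✓
Sundays: 2034, 2040, 2045, 2051.

4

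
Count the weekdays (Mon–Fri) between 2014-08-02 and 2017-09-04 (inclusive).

806 weekdays

2014-08-02 is a Saturday.
From 2014-08-02 to 2017-09-04 is 1130 days inclusive.
1130 = 7 × 161 + 3, so there are 161 full weeks plus 3 extra days.
Each full week contributes 5 weekdays (Mon–Fri): 161 × 5 = 805.
The 3 extra days are Saturday, Sunday, Monday — 1 of them qualifies.
Total: 805 + 1 = 806.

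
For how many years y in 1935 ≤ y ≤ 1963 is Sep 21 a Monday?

4

Day of week of September 21 in each year:
1935: Sat, 1936: Mon ✓, 1937: Tue, 1938: Wed, 1939: Thu, 1940: Sat, 1941: Sun, 1942: Mon ✓, 1943: Tue, 1944: Thu, 1945: Fri, 1946: Sat, 1947: Sun, 1948: Tue, 1949: Wed, 1950: Thu, 1951: Fri, 1952: Sun, 1953: Mon ✓, 1954: Tue, 1955: Wed, 1956: Fri, 1957: Sat, 1958: Sun, 1959: Mon ✓, 1960: Wed, 1961: Thu, 1962: Fri, 1963: Sat
Mondays: 1936, 1942, 1953, 1959.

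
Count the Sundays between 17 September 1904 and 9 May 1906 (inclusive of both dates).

17 September 1904 is a Saturday.
That's 600 days from start to end, counting both.
600 = 7 × 85 + 5, so there are 85 full weeks plus 5 extra days.
Each full week contributes one Sunday: 85 so far.
The 5 extra days are Saturday, Sunday, Monday, Tuesday, Wednesday — 1 of them qualifies.
Total: 85 + 1 = 86.

86 Sundays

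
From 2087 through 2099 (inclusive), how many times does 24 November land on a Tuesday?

2

Day of week of November 24 in each year:
2087: Mon, 2088: Wed, 2089: Thu, 2090: Fri, 2091: Sat, 2092: Mon, 2093: Tue ✓, 2094: Wed, 2095: Thu, 2096: Sat, 2097: Sun, 2098: Mon, 2099: Tue ✓
Tuesdays: 2093, 2099.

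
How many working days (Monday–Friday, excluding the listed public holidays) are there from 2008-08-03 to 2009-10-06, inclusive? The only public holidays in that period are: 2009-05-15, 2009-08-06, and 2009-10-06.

304

2008-08-03 is a Sunday.
From 2008-08-03 to 2009-10-06 is 430 days inclusive.
430 = 7 × 61 + 3, so there are 61 full weeks plus 3 extra days.
Each full week contributes 5 weekdays (Mon–Fri): 61 × 5 = 305.
The 3 extra days are Sunday, Monday, Tuesday — 2 of them qualify.
Total: 305 + 2 = 307.
Holidays: 2009-05-15 (Fri); 2009-08-06 (Thu); 2009-10-06 (Tue).
All 3 holidays fall on weekdays, so subtract 3.
Business days: 307 − 3 = 304.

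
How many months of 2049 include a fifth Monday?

4

A month has five Mondays exactly when Monday falls within its first (length − 28) days.
Jan: 31 days, starts Fri → 5 of Fri, Sat, Sun
Feb: 28 days, starts Mon → 5 of (none)
Mar: 31 days, starts Mon → 5 of Mon, Tue, Wed ✓
Apr: 30 days, starts Thu → 5 of Thu, Fri
May: 31 days, starts Sat → 5 of Sat, Sun, Mon ✓
Jun: 30 days, starts Tue → 5 of Tue, Wed
Jul: 31 days, starts Thu → 5 of Thu, Fri, Sat
Aug: 31 days, starts Sun → 5 of Sun, Mon, Tue ✓
Sep: 30 days, starts Wed → 5 of Wed, Thu
Oct: 31 days, starts Fri → 5 of Fri, Sat, Sun
Nov: 30 days, starts Mon → 5 of Mon, Tue ✓
Dec: 31 days, starts Wed → 5 of Wed, Thu, Fri
Months with five Mondays: Mar, May, Aug, Nov.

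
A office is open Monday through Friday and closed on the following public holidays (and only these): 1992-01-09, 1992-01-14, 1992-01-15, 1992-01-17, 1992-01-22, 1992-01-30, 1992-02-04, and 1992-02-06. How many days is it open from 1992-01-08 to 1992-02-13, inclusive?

19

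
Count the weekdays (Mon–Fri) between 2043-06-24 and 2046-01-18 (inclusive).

672

2043-06-24 is a Wednesday.
From 2043-06-24 to 2046-01-18 is 940 days inclusive.
940 = 7 × 134 + 2, so there are 134 full weeks plus 2 extra days.
Each full week contributes 5 weekdays (Mon–Fri): 134 × 5 = 670.
The 2 extra days are Wednesday, Thursday — 2 of them qualify.
Total: 670 + 2 = 672.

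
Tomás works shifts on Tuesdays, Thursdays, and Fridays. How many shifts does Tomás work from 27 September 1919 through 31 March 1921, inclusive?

27 September 1919 is a Saturday.
From 27 September 1919 to 31 March 1921 is 552 days inclusive.
552 = 7 × 78 + 6, so there are 78 full weeks plus 6 extra days.
Each full week contributes 3 days from the set (Tue, Thu, Fri): 78 × 3 = 234.
The 6 extra days are Saturday, Sunday, Monday, Tuesday, Wednesday, Thursday — 2 of them qualify.
Total: 234 + 2 = 236.

236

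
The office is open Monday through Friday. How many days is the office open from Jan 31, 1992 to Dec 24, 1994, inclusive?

756

Jan 31, 1992 is a Friday.
That's 1059 days from start to end, counting both.
1059 = 7 × 151 + 2, so there are 151 full weeks plus 2 extra days.
Each full week contributes 5 weekdays (Mon–Fri): 151 × 5 = 755.
The 2 extra days are Fri, Sat — 1 of them qualifies.
Total: 755 + 1 = 756.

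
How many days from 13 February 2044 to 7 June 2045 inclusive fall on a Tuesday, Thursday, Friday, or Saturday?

13 February 2044 is a Saturday.
From 13 February 2044 to 7 June 2045 is 481 days inclusive.
481 = 7 × 68 + 5, so there are 68 full weeks plus 5 extra days.
Each full week contributes 4 days from the set (Tue, Thu, Fri, Sat): 68 × 4 = 272.
The 5 extra days are Sat, Sun, Mon, Tue, Wed — 2 of them qualify.
Total: 272 + 2 = 274.

274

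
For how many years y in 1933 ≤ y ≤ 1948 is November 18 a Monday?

3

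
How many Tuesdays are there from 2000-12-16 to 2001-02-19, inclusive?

2000-12-16 is a Saturday.
The range spans 66 days (inclusive of both endpoints).
66 = 7 × 9 + 3, so there are 9 full weeks plus 3 extra days.
Each full week contributes one Tuesday: 9 so far.
The 3 extra days are Sat, Sun, Mon — none qualify.
Total: 9 + 0 = 9.

9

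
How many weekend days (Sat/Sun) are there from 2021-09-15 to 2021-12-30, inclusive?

30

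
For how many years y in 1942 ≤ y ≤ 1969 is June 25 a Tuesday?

4

Day of week of June 25 in each year:
1942: Thu, 1943: Fri, 1944: Sun, 1945: Mon, 1946: Tue ✓, 1947: Wed, 1948: Fri, 1949: Sat, 1950: Sun, 1951: Mon, 1952: Wed, 1953: Thu, 1954: Fri, 1955: Sat, 1956: Mon, 1957: Tue ✓, 1958: Wed, 1959: Thu, 1960: Sat, 1961: Sun, 1962: Mon, 1963: Tue ✓, 1964: Thu, 1965: Fri, 1966: Sat, 1967: Sun, 1968: Tue ✓, 1969: Wed
Tuesdays: 1946, 1957, 1963, 1968.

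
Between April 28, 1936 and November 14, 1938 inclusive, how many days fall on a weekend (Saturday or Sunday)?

April 28, 1936 is a Tuesday.
From April 28, 1936 to November 14, 1938 is 931 days inclusive.
931 = 7 × 133, so the span is exactly 133 full weeks.
Each full week contributes 2 weekend days (Sat, Sun): 133 × 2 = 266.

266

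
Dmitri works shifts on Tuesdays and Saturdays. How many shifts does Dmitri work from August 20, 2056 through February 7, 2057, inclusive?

49

August 20, 2056 is a Sunday.
The range spans 172 days (inclusive of both endpoints).
172 = 7 × 24 + 4, so there are 24 full weeks plus 4 extra days.
Each full week contributes 2 days from the set (Tue, Sat): 24 × 2 = 48.
The 4 extra days are Sun, Mon, Tue, Wed — 1 of them qualifies.
Total: 48 + 1 = 49.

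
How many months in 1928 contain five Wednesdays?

A month has five Wednesdays exactly when Wednesday falls within its first (length − 28) days.
Jan: 31 days, starts Sun → 5 of Sun, Mon, Tue
Feb: 29 days, starts Wed → 5 of Wed ✓
Mar: 31 days, starts Thu → 5 of Thu, Fri, Sat
Apr: 30 days, starts Sun → 5 of Sun, Mon
May: 31 days, starts Tue → 5 of Tue, Wed, Thu ✓
Jun: 30 days, starts Fri → 5 of Fri, Sat
Jul: 31 days, starts Sun → 5 of Sun, Mon, Tue
Aug: 31 days, starts Wed → 5 of Wed, Thu, Fri ✓
Sep: 30 days, starts Sat → 5 of Sat, Sun
Oct: 31 days, starts Mon → 5 of Mon, Tue, Wed ✓
Nov: 30 days, starts Thu → 5 of Thu, Fri
Dec: 31 days, starts Sat → 5 of Sat, Sun, Mon
Months with five Wednesdays: Feb, May, Aug, Oct.

4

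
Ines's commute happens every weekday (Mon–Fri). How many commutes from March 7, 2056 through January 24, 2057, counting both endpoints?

March 7, 2056 is a Tuesday.
The range spans 324 days (inclusive of both endpoints).
324 = 7 × 46 + 2, so there are 46 full weeks plus 2 extra days.
Each full week contributes 5 weekdays (Mon–Fri): 46 × 5 = 230.
The 2 extra days are Tue, Wed — 2 of them qualify.
Total: 230 + 2 = 232.

232 weekdays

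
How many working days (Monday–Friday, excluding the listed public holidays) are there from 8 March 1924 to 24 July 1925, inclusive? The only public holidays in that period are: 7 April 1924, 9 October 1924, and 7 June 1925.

358 working days

8 March 1924 is a Saturday.
The range spans 504 days (inclusive of both endpoints).
504 = 7 × 72, so the span is exactly 72 full weeks.
Each full week contributes 5 weekdays (Mon–Fri): 72 × 5 = 360.
Total: 360.
Holidays: 7 April 1924 (Mon); 9 October 1924 (Thu); 7 June 1925 (Sun).
2 of the 3 holidays fall on weekdays; the rest are weekends and were already excluded.
Business days: 360 − 2 = 358.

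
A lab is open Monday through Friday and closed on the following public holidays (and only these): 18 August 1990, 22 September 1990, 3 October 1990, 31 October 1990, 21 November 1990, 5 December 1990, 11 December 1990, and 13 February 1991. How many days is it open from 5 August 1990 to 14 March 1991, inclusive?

153

5 August 1990 is a Sunday.
From 5 August 1990 to 14 March 1991 is 222 days inclusive.
222 = 7 × 31 + 5, so there are 31 full weeks plus 5 extra days.
Each full week contributes 5 weekdays (Mon–Fri): 31 × 5 = 155.
The 5 extra days are Sunday, Monday, Tuesday, Wednesday, Thursday — 4 of them qualify.
Total: 155 + 4 = 159.
Holidays: 18 August 1990 (Sat); 22 September 1990 (Sat); 3 October 1990 (Wed); 31 October 1990 (Wed); 21 November 1990 (Wed); 5 December 1990 (Wed); 11 December 1990 (Tue); 13 February 1991 (Wed).
6 of the 8 holidays fall on weekdays; the rest are weekends and were already excluded.
Business days: 159 − 6 = 153.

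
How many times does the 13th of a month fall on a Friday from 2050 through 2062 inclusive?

21

Friday-the-13ths by year:
2050: May
2051: Jan, Oct
2052: Sep, Dec
2053: Jun
2054: Feb, Mar, Nov
2055: Aug
2056: Oct
2057: Apr, Jul
2058: Sep, Dec
2059: Jun
2060: Feb, Aug
2061: May
2062: Jan, Oct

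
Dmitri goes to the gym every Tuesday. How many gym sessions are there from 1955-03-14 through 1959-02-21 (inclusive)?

206 Tuesdays

1955-03-14 is a Monday.
The range spans 1441 days (inclusive of both endpoints).
1441 = 7 × 205 + 6, so there are 205 full weeks plus 6 extra days.
Each full week contributes one Tuesday: 205 so far.
The 6 extra days are Monday, Tuesday, Wednesday, Thursday, Friday, Saturday — 1 of them qualifies.
Total: 205 + 1 = 206.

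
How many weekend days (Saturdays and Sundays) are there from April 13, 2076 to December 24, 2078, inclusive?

281

April 13, 2076 is a Monday.
From April 13, 2076 to December 24, 2078 is 986 days inclusive.
986 = 7 × 140 + 6, so there are 140 full weeks plus 6 extra days.
Each full week contributes 2 weekend days (Sat, Sun): 140 × 2 = 280.
The 6 extra days are Mon, Tue, Wed, Thu, Fri, Sat — 1 of them qualifies.
Total: 280 + 1 = 281.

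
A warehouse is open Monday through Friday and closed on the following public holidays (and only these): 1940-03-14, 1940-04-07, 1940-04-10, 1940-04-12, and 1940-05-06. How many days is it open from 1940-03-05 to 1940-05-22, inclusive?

53 business days

1940-03-05 is a Tuesday.
That's 79 days from start to end, counting both.
79 = 7 × 11 + 2, so there are 11 full weeks plus 2 extra days.
Each full week contributes 5 weekdays (Mon–Fri): 11 × 5 = 55.
The 2 extra days are Tuesday, Wednesday — 2 of them qualify.
Total: 55 + 2 = 57.
Holidays: 1940-03-14 (Thu); 1940-04-07 (Sun); 1940-04-10 (Wed); 1940-04-12 (Fri); 1940-05-06 (Mon).
4 of the 5 holidays fall on weekdays; the rest are weekends and were already excluded.
Business days: 57 − 4 = 53.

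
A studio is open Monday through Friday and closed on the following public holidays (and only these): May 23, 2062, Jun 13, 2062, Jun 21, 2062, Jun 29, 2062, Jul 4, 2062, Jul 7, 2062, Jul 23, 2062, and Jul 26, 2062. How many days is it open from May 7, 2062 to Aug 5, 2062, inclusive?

58

May 7, 2062 is a Sunday.
From May 7, 2062 to Aug 5, 2062 is 91 days inclusive.
91 = 7 × 13, so the span is exactly 13 full weeks.
Each full week contributes 5 weekdays (Mon–Fri): 13 × 5 = 65.
Holidays: May 23, 2062 (Tue); Jun 13, 2062 (Tue); Jun 21, 2062 (Wed); Jun 29, 2062 (Thu); Jul 4, 2062 (Tue); Jul 7, 2062 (Fri); Jul 23, 2062 (Sun); Jul 26, 2062 (Wed).
7 of the 8 holidays fall on weekdays; the rest are weekends and were already excluded.
Business days: 65 − 7 = 58.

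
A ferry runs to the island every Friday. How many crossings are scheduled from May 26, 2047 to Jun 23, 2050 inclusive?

160

May 26, 2047 is a Sunday.
From May 26, 2047 to Jun 23, 2050 is 1125 days inclusive.
1125 = 7 × 160 + 5, so there are 160 full weeks plus 5 extra days.
Each full week contributes one Friday: 160 so far.
The 5 extra days are Sun, Mon, Tue, Wed, Thu — none qualify.
Total: 160 + 0 = 160.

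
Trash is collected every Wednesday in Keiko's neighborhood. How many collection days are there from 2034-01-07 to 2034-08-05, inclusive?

30

2034-01-07 is a Saturday.
From 2034-01-07 to 2034-08-05 is 211 days inclusive.
211 = 7 × 30 + 1, so there are 30 full weeks plus 1 extra day.
Each full week contributes one Wednesday: 30 so far.
The 1 extra day is Saturday — none qualify.
Total: 30 + 0 = 30.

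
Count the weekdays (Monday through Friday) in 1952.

1 January 1952 is a Tuesday.
The range spans 366 days (inclusive of both endpoints).
366 = 7 × 52 + 2, so there are 52 full weeks plus 2 extra days.
Each full week contributes 5 weekdays (Mon–Fri): 52 × 5 = 260.
The 2 extra days are Tuesday, Wednesday — 2 of them qualify.
Total: 260 + 2 = 262.

262 weekdays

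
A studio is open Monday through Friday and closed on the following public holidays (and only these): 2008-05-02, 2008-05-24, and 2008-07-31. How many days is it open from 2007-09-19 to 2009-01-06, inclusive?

338 business days

2007-09-19 is a Wednesday.
The range spans 476 days (inclusive of both endpoints).
476 = 7 × 68, so the span is exactly 68 full weeks.
Each full week contributes 5 weekdays (Mon–Fri): 68 × 5 = 340.
Holidays: 2008-05-02 (Fri); 2008-05-24 (Sat); 2008-07-31 (Thu).
2 of the 3 holidays fall on weekdays; the rest are weekends and were already excluded.
Business days: 340 − 2 = 338.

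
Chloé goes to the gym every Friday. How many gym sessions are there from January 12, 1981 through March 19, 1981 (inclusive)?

January 12, 1981 is a Monday.
That's 67 days from start to end, counting both.
67 = 7 × 9 + 4, so there are 9 full weeks plus 4 extra days.
Each full week contributes one Friday: 9 so far.
The 4 extra days are Monday, Tuesday, Wednesday, Thursday — none qualify.
Total: 9 + 0 = 9.

9 Fridays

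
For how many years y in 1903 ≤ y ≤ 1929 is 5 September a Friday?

Day of week of September 5 in each year:
1903: Sat, 1904: Mon, 1905: Tue, 1906: Wed, 1907: Thu, 1908: Sat, 1909: Sun, 1910: Mon, 1911: Tue, 1912: Thu, 1913: Fri ✓, 1914: Sat, 1915: Sun, 1916: Tue, 1917: Wed, 1918: Thu, 1919: Fri ✓, 1920: Sun, 1921: Mon, 1922: Tue, 1923: Wed, 1924: Fri ✓, 1925: Sat, 1926: Sun, 1927: Mon, 1928: Wed, 1929: Thu
Fridays: 1913, 1919, 1924.

3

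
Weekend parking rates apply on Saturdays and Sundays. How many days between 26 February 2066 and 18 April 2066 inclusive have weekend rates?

26 February 2066 is a Friday.
From 26 February 2066 to 18 April 2066 is 52 days inclusive.
52 = 7 × 7 + 3, so there are 7 full weeks plus 3 extra days.
Each full week contributes 2 weekend days (Sat, Sun): 7 × 2 = 14.
The 3 extra days are Friday, Saturday, Sunday — 2 of them qualify.
Total: 14 + 2 = 16.

16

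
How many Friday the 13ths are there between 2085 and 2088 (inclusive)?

Friday-the-13ths by year:
2085: Apr, Jul
2086: Sep, Dec
2087: Jun
2088: Feb, Aug

7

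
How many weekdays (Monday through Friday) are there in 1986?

261

1986-01-01 is a Wednesday.
The range spans 365 days (inclusive of both endpoints).
365 = 7 × 52 + 1, so there are 52 full weeks plus 1 extra day.
Each full week contributes 5 weekdays (Mon–Fri): 52 × 5 = 260.
The 1 extra day is Wednesday — 1 of them qualifies.
Total: 260 + 1 = 261.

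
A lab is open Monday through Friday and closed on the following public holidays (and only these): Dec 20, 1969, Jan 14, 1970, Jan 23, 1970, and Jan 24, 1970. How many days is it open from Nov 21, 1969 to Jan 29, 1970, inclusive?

48 business days

Nov 21, 1969 is a Friday.
From Nov 21, 1969 to Jan 29, 1970 is 70 days inclusive.
70 = 7 × 10, so the span is exactly 10 full weeks.
Each full week contributes 5 weekdays (Mon–Fri): 10 × 5 = 50.
Total: 50.
Holidays: Dec 20, 1969 (Sat); Jan 14, 1970 (Wed); Jan 23, 1970 (Fri); Jan 24, 1970 (Sat).
2 of the 4 holidays fall on weekdays; the rest are weekends and were already excluded.
Business days: 50 − 2 = 48.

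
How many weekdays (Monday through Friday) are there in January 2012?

22

Jan 1, 2012 is a Sunday.
That's 31 days from start to end, counting both.
31 = 7 × 4 + 3, so there are 4 full weeks plus 3 extra days.
Each full week contributes 5 weekdays (Mon–Fri): 4 × 5 = 20.
The 3 extra days are Sunday, Monday, Tuesday — 2 of them qualify.
Total: 20 + 2 = 22.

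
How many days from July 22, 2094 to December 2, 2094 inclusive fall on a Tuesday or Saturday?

July 22, 2094 is a Thursday.
From July 22, 2094 to December 2, 2094 is 134 days inclusive.
134 = 7 × 19 + 1, so there are 19 full weeks plus 1 extra day.
Each full week contributes 2 days from the set (Tue, Sat): 19 × 2 = 38.
The 1 extra day is Thursday — none qualify.
Total: 38 + 0 = 38.

38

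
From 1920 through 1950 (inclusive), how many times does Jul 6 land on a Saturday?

4

Day of week of July 6 in each year:
1920: Tue, 1921: Wed, 1922: Thu, 1923: Fri, 1924: Sun, 1925: Mon, 1926: Tue, 1927: Wed, 1928: Fri, 1929: Sat ✓, 1930: Sun, 1931: Mon, 1932: Wed, 1933: Thu, 1934: Fri, 1935: Sat ✓, 1936: Mon, 1937: Tue, 1938: Wed, 1939: Thu, 1940: Sat ✓, 1941: Sun, 1942: Mon, 1943: Tue, 1944: Thu, 1945: Fri, 1946: Sat ✓, 1947: Sun, 1948: Tue, 1949: Wed, 1950: Thu
Saturdays: 1929, 1935, 1940, 1946.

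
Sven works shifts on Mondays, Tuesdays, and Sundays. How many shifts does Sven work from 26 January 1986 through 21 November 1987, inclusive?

285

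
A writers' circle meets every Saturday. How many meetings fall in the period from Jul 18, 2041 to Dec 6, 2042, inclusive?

Jul 18, 2041 is a Thursday.
The range spans 507 days (inclusive of both endpoints).
507 = 7 × 72 + 3, so there are 72 full weeks plus 3 extra days.
Each full week contributes one Saturday: 72 so far.
The 3 extra days are Thu, Fri, Sat — 1 of them qualifies.
Total: 72 + 1 = 73.

73 Saturdays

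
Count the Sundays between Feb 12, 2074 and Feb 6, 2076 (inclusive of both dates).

103

Feb 12, 2074 is a Monday.
That's 725 days from start to end, counting both.
725 = 7 × 103 + 4, so there are 103 full weeks plus 4 extra days.
Each full week contributes one Sunday: 103 so far.
The 4 extra days are Mon, Tue, Wed, Thu — none qualify.
Total: 103 + 0 = 103.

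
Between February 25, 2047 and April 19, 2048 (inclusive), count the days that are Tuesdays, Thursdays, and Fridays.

180

February 25, 2047 is a Monday.
The range spans 420 days (inclusive of both endpoints).
420 = 7 × 60, so the span is exactly 60 full weeks.
Each full week contributes 3 days from the set (Tue, Thu, Fri): 60 × 3 = 180.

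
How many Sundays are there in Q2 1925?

13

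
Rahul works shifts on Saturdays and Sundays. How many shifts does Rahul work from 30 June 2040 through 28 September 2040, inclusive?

30 June 2040 is a Saturday.
From 30 June 2040 to 28 September 2040 is 91 days inclusive.
91 = 7 × 13, so the span is exactly 13 full weeks.
Each full week contributes 2 days from the set (Sat, Sun): 13 × 2 = 26.
Total: 26.

26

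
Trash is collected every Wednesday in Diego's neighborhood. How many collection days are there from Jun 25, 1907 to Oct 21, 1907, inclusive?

17 Wednesdays

Jun 25, 1907 is a Tuesday.
That's 119 days from start to end, counting both.
119 = 7 × 17, so the span is exactly 17 full weeks.
Each full week contributes one Wednesday: 17 so far.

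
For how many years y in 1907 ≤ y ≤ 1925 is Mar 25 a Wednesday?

3

Day of week of March 25 in each year:
1907: Mon, 1908: Wed ✓, 1909: Thu, 1910: Fri, 1911: Sat, 1912: Mon, 1913: Tue, 1914: Wed ✓, 1915: Thu, 1916: Sat, 1917: Sun, 1918: Mon, 1919: Tue, 1920: Thu, 1921: Fri, 1922: Sat, 1923: Sun, 1924: Tue, 1925: Wed ✓
Wednesdays: 1908, 1914, 1925.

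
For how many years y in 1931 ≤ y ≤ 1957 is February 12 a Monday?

Day of week of February 12 in each year:
1931: Thu, 1932: Fri, 1933: Sun, 1934: Mon ✓, 1935: Tue, 1936: Wed, 1937: Fri, 1938: Sat, 1939: Sun, 1940: Mon ✓, 1941: Wed, 1942: Thu, 1943: Fri, 1944: Sat, 1945: Mon ✓, 1946: Tue, 1947: Wed, 1948: Thu, 1949: Sat, 1950: Sun, 1951: Mon ✓, 1952: Tue, 1953: Thu, 1954: Fri, 1955: Sat, 1956: Sun, 1957: Tue
Mondays: 1934, 1940, 1945, 1951.

4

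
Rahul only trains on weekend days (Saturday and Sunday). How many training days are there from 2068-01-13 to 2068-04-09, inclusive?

2068-01-13 is a Friday.
The range spans 88 days (inclusive of both endpoints).
88 = 7 × 12 + 4, so there are 12 full weeks plus 4 extra days.
Each full week contributes 2 weekend days (Sat, Sun): 12 × 2 = 24.
The 4 extra days are Fri, Sat, Sun, Mon — 2 of them qualify.
Total: 24 + 2 = 26.

26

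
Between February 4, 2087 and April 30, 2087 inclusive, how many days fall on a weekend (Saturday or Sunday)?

February 4, 2087 is a Tuesday.
That's 86 days from start to end, counting both.
86 = 7 × 12 + 2, so there are 12 full weeks plus 2 extra days.
Each full week contributes 2 weekend days (Sat, Sun): 12 × 2 = 24.
The 2 extra days are Tuesday, Wednesday — none qualify.
Total: 24 + 0 = 24.

24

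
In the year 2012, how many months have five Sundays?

A month has five Sundays exactly when Sunday falls within its first (length − 28) days.
Jan: 31 days, starts Sun → 5 of Sun, Mon, Tue ✓
Feb: 29 days, starts Wed → 5 of Wed
Mar: 31 days, starts Thu → 5 of Thu, Fri, Sat
Apr: 30 days, starts Sun → 5 of Sun, Mon ✓
May: 31 days, starts Tue → 5 of Tue, Wed, Thu
Jun: 30 days, starts Fri → 5 of Fri, Sat
Jul: 31 days, starts Sun → 5 of Sun, Mon, Tue ✓
Aug: 31 days, starts Wed → 5 of Wed, Thu, Fri
Sep: 30 days, starts Sat → 5 of Sat, Sun ✓
Oct: 31 days, starts Mon → 5 of Mon, Tue, Wed
Nov: 30 days, starts Thu → 5 of Thu, Fri
Dec: 31 days, starts Sat → 5 of Sat, Sun, Mon ✓
Months with five Sundays: Jan, Apr, Jul, Sep, Dec.

5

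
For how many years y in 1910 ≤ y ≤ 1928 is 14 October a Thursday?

3

Day of week of October 14 in each year:
1910: Fri, 1911: Sat, 1912: Mon, 1913: Tue, 1914: Wed, 1915: Thu ✓, 1916: Sat, 1917: Sun, 1918: Mon, 1919: Tue, 1920: Thu ✓, 1921: Fri, 1922: Sat, 1923: Sun, 1924: Tue, 1925: Wed, 1926: Thu ✓, 1927: Fri, 1928: Sun
Thursdays: 1915, 1920, 1926.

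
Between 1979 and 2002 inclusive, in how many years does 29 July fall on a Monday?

4

Day of week of July 29 in each year:
1979: Sun, 1980: Tue, 1981: Wed, 1982: Thu, 1983: Fri, 1984: Sun, 1985: Mon ✓, 1986: Tue, 1987: Wed, 1988: Fri, 1989: Sat, 1990: Sun, 1991: Mon ✓, 1992: Wed, 1993: Thu, 1994: Fri, 1995: Sat, 1996: Mon ✓, 1997: Tue, 1998: Wed, 1999: Thu, 2000: Sat, 2001: Sun, 2002: Mon ✓
Mondays: 1985, 1991, 1996, 2002.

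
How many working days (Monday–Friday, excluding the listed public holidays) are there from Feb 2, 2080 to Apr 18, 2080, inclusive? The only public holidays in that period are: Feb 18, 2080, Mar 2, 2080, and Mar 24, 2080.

55

Feb 2, 2080 is a Friday.
From Feb 2, 2080 to Apr 18, 2080 is 77 days inclusive.
77 = 7 × 11, so the span is exactly 11 full weeks.
Each full week contributes 5 weekdays (Mon–Fri): 11 × 5 = 55.
Holidays: Feb 18, 2080 (Sun); Mar 2, 2080 (Sat); Mar 24, 2080 (Sun).
None of the 3 holidays fall on a weekday, so nothing to subtract.
Business days: 55 − 0 = 55.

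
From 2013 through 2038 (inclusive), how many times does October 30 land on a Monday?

Day of week of October 30 in each year:
2013: Wed, 2014: Thu, 2015: Fri, 2016: Sun, 2017: Mon ✓, 2018: Tue, 2019: Wed, 2020: Fri, 2021: Sat, 2022: Sun, 2023: Mon ✓, 2024: Wed, 2025: Thu, 2026: Fri, 2027: Sat, 2028: Mon ✓, 2029: Tue, 2030: Wed, 2031: Thu, 2032: Sat, 2033: Sun, 2034: Mon ✓, 2035: Tue, 2036: Thu, 2037: Fri, 2038: Sat
Mondays: 2017, 2023, 2028, 2034.

4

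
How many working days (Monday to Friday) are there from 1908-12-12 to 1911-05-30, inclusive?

642

1908-12-12 is a Saturday.
The range spans 900 days (inclusive of both endpoints).
900 = 7 × 128 + 4, so there are 128 full weeks plus 4 extra days.
Each full week contributes 5 weekdays (Mon–Fri): 128 × 5 = 640.
The 4 extra days are Sat, Sun, Mon, Tue — 2 of them qualify.
Total: 640 + 2 = 642.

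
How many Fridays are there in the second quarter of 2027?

Apr 1, 2027 is a Thursday.
The range spans 91 days (inclusive of both endpoints).
91 = 7 × 13, so the span is exactly 13 full weeks.
Each full week contributes one Friday: 13 so far.
Total: 13.

13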